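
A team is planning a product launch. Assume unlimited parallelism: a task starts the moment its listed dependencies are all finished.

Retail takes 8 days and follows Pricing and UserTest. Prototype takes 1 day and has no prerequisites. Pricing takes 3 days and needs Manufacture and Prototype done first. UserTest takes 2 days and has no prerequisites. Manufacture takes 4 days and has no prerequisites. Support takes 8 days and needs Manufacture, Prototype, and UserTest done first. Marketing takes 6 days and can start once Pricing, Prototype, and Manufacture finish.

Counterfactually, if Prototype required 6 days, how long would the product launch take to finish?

As given, the longest chain is Manufacture→Pricing→Retail = 4+3+8 = 15, so the finish is 15 days.
Prototype is off the critical path — its longest chain is 12 days, giving 3 of slack.
The binding chain switches to Prototype→Pricing→Retail = 6+3+8 = 17; finish 17 days.

17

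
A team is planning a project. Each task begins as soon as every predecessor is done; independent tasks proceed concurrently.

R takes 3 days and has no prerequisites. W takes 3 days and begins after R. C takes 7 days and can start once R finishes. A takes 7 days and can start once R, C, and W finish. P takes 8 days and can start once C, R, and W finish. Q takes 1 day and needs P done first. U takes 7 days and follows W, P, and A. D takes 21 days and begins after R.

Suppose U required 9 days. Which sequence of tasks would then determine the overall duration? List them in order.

R, C, P, U

Baseline: R→C→P→U = 3+7+8+7 = 25 → 25 days.
U lies on that path, so at 9 days the path becomes 27 days.
That remains the longest chain; total 27 days.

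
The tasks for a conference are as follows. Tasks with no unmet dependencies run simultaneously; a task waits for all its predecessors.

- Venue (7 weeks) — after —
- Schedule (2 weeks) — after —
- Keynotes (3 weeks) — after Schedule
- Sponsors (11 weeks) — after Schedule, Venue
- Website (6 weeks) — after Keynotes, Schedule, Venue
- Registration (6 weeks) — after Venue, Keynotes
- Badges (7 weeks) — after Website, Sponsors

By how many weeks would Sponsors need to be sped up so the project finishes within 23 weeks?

2

Current finish: 25 weeks; target: 23.
Sponsors is on every critical path, so each week cut from Sponsors cuts the finish by one (this holds down to a finish of 20).
Need 25 − 23 = 2 weeks off Sponsors → Sponsors becomes 9 weeks, finish becomes 23.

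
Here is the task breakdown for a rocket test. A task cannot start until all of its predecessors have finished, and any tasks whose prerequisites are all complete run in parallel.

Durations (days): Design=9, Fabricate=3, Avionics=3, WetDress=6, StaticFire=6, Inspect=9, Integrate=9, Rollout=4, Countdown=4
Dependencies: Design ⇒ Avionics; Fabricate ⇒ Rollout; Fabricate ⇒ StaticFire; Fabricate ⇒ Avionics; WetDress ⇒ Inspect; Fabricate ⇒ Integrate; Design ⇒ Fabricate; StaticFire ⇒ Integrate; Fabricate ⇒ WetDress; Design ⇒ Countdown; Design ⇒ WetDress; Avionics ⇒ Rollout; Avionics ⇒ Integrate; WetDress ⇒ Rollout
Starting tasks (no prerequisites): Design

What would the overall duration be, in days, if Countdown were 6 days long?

27

As given, the longest chain is Design→Fabricate→WetDress→Inspect = 9+3+6+9 = 27, so the finish is 27 days.
Countdown is off the critical path — its longest chain is 13 days, giving 14 of slack.
The critical path is still Design→Fabricate→WetDress→Inspect; finish is now 27 days.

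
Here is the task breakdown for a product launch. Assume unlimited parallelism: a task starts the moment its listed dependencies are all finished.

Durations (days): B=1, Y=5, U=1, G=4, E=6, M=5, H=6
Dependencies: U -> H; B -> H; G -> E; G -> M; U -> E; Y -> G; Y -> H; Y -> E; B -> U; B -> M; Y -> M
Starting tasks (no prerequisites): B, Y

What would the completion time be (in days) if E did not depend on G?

14

With the dependency in place, Y→G→E = 5+4+6 = 15 sets the finish at 15 days.
Without G→E, E's earliest start moves from 9 to 5.
The longest chain is now Y→G→M = 5+4+5 = 14, so the product launch takes 14 days.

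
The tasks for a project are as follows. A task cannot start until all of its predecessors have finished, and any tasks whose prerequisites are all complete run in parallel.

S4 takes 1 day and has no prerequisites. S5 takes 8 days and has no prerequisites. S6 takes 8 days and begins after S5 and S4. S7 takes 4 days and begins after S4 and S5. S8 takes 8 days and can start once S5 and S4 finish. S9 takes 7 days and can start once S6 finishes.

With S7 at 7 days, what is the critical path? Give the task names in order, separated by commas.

S5, S6, S9

Actual critical path: S5→S6→S9 = 8+8+7 = 23 ⇒ 23 days.
The longest path through S7 is only 12 days, so S7 has float 11.
The critical path is still S5→S6→S9; finish is now 23 days.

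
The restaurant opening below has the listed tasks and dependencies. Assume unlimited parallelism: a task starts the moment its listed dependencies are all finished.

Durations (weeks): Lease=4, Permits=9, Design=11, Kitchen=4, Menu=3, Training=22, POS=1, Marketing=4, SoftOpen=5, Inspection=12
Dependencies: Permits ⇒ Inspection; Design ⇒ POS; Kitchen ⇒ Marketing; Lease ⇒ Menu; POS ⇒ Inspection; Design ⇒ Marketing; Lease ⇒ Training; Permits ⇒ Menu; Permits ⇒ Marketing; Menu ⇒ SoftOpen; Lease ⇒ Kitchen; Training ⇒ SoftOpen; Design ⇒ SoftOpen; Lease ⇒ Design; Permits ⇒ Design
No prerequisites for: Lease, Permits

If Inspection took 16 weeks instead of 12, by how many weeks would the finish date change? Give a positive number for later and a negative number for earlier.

4

The binding path is Permits→Design→POS→Inspection = 9+11+1+12 = 33; finish at 33 weeks.
Since Inspection is critical, the +4 change carries straight to that chain (now 37 weeks).
No other chain overtakes it, so the finish is 37 weeks.
Change in finish: 37 − 33 = +4 weeks.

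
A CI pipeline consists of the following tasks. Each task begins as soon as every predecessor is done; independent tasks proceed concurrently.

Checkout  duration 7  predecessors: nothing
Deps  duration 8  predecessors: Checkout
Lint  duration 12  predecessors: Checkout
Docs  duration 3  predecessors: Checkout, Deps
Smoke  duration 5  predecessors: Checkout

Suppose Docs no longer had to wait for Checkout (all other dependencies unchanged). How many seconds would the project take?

With the dependency in place, Checkout→Lint = 7+12 = 19 sets the finish at 19 seconds.
Dropping Checkout→Docs doesn't change Docs's earliest start (15); another predecessor still binds.
New critical path: Checkout→Lint = 7+12 = 19 ⇒ 19 seconds.

19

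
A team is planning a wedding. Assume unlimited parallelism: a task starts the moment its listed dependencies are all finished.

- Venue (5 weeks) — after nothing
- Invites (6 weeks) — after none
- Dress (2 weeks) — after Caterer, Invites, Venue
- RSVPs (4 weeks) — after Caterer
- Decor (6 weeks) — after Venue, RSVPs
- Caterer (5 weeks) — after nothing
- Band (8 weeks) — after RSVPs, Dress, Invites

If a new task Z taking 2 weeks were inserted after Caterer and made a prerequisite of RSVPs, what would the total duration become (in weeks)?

Originally the job takes 17 weeks.
With Z inserted, RSVPs now waits for max(Caterer, Z).
New critical path: Caterer→Z→RSVPs→Band = 5+2+4+8 = 19 ⇒ 19 weeks.

19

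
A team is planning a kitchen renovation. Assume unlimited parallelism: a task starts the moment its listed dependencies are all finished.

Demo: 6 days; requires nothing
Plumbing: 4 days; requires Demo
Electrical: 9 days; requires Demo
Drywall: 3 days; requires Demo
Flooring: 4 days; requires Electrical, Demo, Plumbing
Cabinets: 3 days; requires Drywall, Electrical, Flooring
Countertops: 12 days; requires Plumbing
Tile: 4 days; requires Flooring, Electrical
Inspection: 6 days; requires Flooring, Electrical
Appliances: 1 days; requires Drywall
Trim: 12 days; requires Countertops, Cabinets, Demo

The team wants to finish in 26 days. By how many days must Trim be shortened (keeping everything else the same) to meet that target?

8

Current finish: 34 days; target: 26.
Trim is on every critical path, so each day cut from Trim cuts the finish by one (this holds down to a finish of 25).
Need 34 − 26 = 8 days off Trim → Trim becomes 4 days, finish becomes 26.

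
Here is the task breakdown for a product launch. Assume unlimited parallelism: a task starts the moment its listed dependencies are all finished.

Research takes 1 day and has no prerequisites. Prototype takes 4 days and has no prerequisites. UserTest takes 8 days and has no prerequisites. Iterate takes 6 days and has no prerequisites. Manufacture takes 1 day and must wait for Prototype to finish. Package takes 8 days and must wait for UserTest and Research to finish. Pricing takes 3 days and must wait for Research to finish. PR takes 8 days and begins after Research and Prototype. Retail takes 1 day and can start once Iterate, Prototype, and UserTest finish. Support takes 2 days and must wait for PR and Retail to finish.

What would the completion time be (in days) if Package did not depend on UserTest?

14

Before: longest chain UserTest→Package = 8+8 = 16, finish 16.
Without UserTest→Package, Package's earliest start moves from 8 to 1.
After: Prototype→PR→Support = 4+8+2 = 14 → 14 days.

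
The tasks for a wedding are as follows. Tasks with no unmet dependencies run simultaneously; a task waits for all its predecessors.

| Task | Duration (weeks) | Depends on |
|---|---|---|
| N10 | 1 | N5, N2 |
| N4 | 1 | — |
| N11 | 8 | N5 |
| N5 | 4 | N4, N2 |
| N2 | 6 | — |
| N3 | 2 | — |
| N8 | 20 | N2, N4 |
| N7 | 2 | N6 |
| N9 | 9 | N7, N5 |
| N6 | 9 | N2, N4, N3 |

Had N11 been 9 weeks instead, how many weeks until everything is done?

The binding path is N2→N6→N7→N9 = 6+9+2+9 = 26; finish at 26 weeks.
N11 is off the critical path — its longest chain is 18 weeks, giving 8 of slack.
No other chain overtakes it, so the finish is 26 weeks.

26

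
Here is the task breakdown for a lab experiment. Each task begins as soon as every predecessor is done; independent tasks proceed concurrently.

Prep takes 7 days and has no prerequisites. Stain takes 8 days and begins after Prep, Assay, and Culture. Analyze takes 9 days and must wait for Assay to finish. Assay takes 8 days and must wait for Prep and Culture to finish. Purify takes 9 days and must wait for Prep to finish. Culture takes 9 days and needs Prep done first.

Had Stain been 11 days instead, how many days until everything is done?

35

Critical path before the change: Prep→Culture→Assay→Analyze = 7+9+8+9 = 33 giving 33 days.
Stain is off the critical path — its longest chain is 32 days, giving 1 of slack.
The binding chain switches to Prep→Culture→Assay→Stain = 7+9+8+11 = 35; finish 35 days.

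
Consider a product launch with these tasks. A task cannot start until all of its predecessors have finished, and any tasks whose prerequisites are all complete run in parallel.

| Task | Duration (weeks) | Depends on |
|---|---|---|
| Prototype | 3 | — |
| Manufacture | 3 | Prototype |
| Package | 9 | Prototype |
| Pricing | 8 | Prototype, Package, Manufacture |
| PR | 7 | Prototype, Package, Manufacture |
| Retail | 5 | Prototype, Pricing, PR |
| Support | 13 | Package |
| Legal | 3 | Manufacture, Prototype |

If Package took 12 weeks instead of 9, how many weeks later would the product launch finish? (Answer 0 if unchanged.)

3

Baseline: Prototype→Package→Pricing→Retail = 3+9+8+5 = 25 → 25 weeks.
Package lies on that path, so at 12 weeks the path becomes 28 weeks.
No other chain overtakes it, so the finish is 28 weeks.
Change in finish: 28 − 25 = +3 weeks.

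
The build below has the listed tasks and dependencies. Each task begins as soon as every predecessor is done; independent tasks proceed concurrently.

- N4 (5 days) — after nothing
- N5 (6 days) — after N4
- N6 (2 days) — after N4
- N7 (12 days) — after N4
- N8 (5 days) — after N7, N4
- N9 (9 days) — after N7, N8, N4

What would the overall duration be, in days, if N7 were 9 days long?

Critical path before the change: N4→N7→N8→N9 = 5+12+5+9 = 31 giving 31 days.
N7 is on the critical path; changing it to 9 makes that path 28 days.
The critical path is still N4→N7→N8→N9; finish is now 28 days.

28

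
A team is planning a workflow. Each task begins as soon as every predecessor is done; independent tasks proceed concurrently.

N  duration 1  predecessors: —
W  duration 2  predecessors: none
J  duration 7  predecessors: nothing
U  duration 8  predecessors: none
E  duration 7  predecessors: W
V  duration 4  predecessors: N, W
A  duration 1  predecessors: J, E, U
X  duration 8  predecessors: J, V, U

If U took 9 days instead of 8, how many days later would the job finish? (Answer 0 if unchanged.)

1

Critical path before the change: U→X = 8+8 = 16 giving 16 days.
U lies on that path, so at 9 days the path becomes 17 days.
No other chain overtakes it, so the finish is 17 days.
Change in finish: 17 − 16 = +1 days.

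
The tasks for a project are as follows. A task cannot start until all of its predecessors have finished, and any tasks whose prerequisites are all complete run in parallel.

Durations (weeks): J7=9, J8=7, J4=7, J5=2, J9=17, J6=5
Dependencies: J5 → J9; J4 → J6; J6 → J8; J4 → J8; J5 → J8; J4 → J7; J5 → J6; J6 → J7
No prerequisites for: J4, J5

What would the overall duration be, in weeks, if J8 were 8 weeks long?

Baseline: J4→J6→J7 = 7+5+9 = 21 → 21 weeks.
J8 is off the critical path — its longest chain is 19 weeks, giving 2 of slack.
That remains the longest chain; total 21 weeks.

21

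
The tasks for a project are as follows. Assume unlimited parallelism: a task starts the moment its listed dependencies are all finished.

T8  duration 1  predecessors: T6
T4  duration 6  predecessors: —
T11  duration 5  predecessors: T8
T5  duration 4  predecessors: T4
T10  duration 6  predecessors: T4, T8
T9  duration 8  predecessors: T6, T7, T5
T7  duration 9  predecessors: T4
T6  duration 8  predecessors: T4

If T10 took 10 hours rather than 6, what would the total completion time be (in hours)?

The binding path is T4→T7→T9 = 6+9+8 = 23; finish at 23 hours.
T10 is off the critical path — its longest chain is 21 hours, giving 2 of slack.
New critical path: T4→T6→T8→T10 = 6+8+1+10 = 25 ⇒ 25 hours.

25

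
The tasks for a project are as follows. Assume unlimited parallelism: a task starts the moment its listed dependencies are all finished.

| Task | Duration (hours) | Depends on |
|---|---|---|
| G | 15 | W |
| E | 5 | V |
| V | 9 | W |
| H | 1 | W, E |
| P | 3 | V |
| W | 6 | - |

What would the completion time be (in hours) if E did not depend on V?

21

Original critical path: W→V→E→H = 6+9+5+1 = 21 ⇒ 21 hours.
Without V→E, E's earliest start moves from 15 to 0.
The longest chain is now W→G = 6+15 = 21, so the project takes 21 hours.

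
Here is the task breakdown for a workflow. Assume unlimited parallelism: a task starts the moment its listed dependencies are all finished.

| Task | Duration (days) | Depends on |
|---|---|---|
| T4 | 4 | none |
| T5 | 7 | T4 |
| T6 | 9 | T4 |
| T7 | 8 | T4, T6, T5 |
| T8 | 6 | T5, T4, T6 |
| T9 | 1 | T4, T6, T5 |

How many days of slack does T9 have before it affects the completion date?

7

Critical path: T4→T6→T7 = 4+9+8 = 21, so the finish is 21 days.
Longest path through T9: 14 days (earliest finish 14, latest finish 21).
So T9 can slip 21 − 14 = 7 days.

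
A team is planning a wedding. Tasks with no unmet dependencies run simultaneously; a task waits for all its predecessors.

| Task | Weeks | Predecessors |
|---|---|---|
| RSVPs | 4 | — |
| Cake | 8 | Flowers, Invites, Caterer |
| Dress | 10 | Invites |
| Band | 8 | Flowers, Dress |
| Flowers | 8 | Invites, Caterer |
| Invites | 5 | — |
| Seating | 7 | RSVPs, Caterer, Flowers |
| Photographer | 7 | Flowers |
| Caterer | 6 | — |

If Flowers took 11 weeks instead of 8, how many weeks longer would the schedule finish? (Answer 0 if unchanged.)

2

As given, the longest chain is Invites→Dress→Band = 5+10+8 = 23, so the finish is 23 weeks.
Flowers is off the critical path — its longest chain is 22 weeks, giving 1 of slack.
New critical path: Caterer→Flowers→Cake = 6+11+8 = 25 ⇒ 25 weeks.
Change in finish: 25 − 23 = +2 weeks.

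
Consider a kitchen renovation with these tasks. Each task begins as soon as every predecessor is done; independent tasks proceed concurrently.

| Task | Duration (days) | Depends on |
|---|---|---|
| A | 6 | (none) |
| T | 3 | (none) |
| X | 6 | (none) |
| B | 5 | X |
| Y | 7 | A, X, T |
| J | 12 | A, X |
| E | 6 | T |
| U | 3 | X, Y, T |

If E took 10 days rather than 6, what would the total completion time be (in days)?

Baseline: A→J = 6+12 = 18 → 18 days.
The longest path through E is only 9 days, so E has float 9.
That remains the longest chain; total 18 days.

18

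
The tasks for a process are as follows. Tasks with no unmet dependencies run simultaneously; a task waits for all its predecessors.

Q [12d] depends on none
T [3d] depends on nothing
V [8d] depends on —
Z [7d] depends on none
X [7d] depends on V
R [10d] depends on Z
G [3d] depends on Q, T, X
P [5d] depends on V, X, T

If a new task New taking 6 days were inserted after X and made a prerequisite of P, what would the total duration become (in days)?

26

Originally the plan takes 20 days.
With New inserted, P now waits for max(V, X, T, New).
New critical path: V→X→New→P = 8+7+6+5 = 26 ⇒ 26 days.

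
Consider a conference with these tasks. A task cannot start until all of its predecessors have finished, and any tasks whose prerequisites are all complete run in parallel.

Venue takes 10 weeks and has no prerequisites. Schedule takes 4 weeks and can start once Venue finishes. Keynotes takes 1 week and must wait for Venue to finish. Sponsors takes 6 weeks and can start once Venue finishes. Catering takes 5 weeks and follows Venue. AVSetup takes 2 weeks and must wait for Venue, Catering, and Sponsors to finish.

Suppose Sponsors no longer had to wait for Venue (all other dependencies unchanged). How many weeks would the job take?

17

Original critical path: Venue→Sponsors→AVSetup = 10+6+2 = 18 ⇒ 18 weeks.
Without Venue→Sponsors, Sponsors's earliest start moves from 10 to 0.
After: Venue→Catering→AVSetup = 10+5+2 = 17 → 17 weeks.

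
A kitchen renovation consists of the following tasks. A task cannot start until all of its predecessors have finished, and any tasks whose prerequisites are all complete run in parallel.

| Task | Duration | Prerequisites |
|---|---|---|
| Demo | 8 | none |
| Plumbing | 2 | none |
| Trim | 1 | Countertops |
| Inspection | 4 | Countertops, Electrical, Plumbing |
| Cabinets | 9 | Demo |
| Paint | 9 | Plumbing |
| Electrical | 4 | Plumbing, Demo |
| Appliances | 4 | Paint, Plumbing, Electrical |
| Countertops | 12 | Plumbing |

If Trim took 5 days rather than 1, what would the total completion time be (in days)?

Critical path before the change: Plumbing→Countertops→Inspection = 2+12+4 = 18 giving 18 days.
Trim has 3 days of float (longest path through it is 15).
New critical path: Plumbing→Countertops→Trim = 2+12+5 = 19 ⇒ 19 days.

19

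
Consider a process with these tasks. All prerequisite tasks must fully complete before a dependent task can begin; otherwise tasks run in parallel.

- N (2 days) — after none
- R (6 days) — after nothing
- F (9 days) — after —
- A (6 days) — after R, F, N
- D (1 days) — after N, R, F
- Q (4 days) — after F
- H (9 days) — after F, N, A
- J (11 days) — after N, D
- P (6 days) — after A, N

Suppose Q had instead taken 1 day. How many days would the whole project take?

Actual critical path: F→A→H = 9+6+9 = 24 ⇒ 24 days.
Q is off the critical path — its longest chain is 13 days, giving 11 of slack.
That remains the longest chain; total 24 days.

24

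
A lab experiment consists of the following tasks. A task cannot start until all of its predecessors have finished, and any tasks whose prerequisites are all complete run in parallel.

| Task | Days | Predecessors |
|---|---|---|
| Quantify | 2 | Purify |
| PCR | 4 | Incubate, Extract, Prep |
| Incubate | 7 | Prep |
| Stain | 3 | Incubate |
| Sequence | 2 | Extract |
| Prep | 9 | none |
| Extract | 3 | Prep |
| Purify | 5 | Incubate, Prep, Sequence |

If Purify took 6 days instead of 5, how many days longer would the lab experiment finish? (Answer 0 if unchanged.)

1

Actual critical path: Prep→Incubate→Purify→Quantify = 9+7+5+2 = 23 ⇒ 23 days.
Purify lies on that path, so at 6 days the path becomes 24 days.
No other chain overtakes it, so the finish is 24 days.
Change in finish: 24 − 23 = +1 days.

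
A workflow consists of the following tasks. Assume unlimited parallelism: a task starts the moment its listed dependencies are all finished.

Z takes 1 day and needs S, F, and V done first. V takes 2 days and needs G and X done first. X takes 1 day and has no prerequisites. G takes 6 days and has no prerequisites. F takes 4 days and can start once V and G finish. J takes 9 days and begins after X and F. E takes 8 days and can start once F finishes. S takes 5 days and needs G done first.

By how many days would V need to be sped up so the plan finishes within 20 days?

1

Current finish: 21 days; target: 20.
V is on every critical path, so each day cut from V cuts the finish by one (this holds down to a finish of 20).
Need 21 − 20 = 1 day off V → V becomes 1 day, finish becomes 20.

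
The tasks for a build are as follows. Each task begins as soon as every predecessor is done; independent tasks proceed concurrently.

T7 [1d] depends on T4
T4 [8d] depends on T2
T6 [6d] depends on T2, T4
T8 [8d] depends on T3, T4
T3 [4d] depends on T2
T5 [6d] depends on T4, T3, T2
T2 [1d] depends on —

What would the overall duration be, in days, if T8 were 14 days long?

23

Actual critical path: T2→T4→T8 = 1+8+8 = 17 ⇒ 17 days.
Since T8 is critical, the +6 change carries straight to that chain (now 23 days).
That remains the longest chain; total 23 days.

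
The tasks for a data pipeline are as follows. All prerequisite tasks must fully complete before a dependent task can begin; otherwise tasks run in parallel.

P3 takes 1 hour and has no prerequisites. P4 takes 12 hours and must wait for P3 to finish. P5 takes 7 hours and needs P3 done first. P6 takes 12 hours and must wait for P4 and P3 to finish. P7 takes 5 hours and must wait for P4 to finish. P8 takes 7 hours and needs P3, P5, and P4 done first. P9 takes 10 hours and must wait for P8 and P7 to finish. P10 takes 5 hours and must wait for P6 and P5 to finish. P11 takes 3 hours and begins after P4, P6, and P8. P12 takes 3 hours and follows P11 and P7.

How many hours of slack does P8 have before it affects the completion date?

P3→P4→P6→P11→P12 = 1+12+12+3+3 = 31 sets the makespan at 31 hours.
The longest chain containing P8 totals 30 hours.
Slack of P8 = 14 − 13 = 1 hour.

1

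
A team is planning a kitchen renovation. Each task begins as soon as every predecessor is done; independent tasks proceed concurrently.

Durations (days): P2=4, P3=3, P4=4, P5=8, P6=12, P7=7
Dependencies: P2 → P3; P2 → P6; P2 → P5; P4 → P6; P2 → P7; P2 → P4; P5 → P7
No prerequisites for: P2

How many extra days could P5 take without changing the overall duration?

P2→P4→P6 = 4+4+12 = 20 sets the makespan at 20 days.
Longest path through P5: 19 days (earliest finish 12, latest finish 13).
Slack of P5 = 5 − 4 = 1 day.

1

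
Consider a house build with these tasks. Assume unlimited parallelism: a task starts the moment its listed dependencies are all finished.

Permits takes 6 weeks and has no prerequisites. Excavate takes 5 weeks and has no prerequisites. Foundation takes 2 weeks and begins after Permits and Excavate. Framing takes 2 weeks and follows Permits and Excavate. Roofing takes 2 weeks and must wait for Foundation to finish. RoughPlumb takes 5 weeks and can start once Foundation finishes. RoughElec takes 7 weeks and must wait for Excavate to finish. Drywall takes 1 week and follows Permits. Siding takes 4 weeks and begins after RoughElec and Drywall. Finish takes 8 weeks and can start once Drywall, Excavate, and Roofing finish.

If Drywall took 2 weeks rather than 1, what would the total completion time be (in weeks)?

18

Critical path before the change: Permits→Foundation→Roofing→Finish = 6+2+2+8 = 18 giving 18 weeks.
Drywall has 3 weeks of float (longest path through it is 15).
That remains the longest chain; total 18 weeks.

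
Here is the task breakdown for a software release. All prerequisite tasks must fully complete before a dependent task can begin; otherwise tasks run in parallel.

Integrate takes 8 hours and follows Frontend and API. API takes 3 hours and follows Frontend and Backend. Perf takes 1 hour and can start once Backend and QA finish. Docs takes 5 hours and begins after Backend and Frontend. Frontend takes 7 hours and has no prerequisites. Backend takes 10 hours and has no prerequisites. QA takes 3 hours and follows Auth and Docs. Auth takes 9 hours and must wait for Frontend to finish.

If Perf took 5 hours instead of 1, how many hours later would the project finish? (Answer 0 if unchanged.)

3

Critical path before the change: Backend→API→Integrate = 10+3+8 = 21 giving 21 hours.
The longest path through Perf is only 20 hours, so Perf has float 1.
The binding chain switches to Frontend→Auth→QA→Perf = 7+9+3+5 = 24; finish 24 hours.
Change in finish: 24 − 21 = +3 hours.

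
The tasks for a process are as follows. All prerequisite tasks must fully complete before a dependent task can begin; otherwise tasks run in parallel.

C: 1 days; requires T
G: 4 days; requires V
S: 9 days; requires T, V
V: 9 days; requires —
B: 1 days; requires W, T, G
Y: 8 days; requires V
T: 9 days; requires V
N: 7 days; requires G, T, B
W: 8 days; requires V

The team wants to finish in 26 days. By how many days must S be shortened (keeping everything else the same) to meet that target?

1

Current finish: 27 days; target: 26.
S is on every critical path, so each day cut from S cuts the finish by one (this holds down to a finish of 26).
Need 27 − 26 = 1 day off S → S becomes 8 days, finish becomes 26.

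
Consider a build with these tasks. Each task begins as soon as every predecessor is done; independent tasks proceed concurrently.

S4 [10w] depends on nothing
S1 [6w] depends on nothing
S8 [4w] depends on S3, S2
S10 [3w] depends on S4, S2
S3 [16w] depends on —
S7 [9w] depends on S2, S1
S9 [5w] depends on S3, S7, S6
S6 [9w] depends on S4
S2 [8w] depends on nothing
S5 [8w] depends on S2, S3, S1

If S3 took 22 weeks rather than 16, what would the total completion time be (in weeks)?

30

Critical path before the change: S3→S5 = 16+8 = 24 giving 24 weeks.
S3 lies on that path, so at 22 weeks the path becomes 30 weeks.
That remains the longest chain; total 30 weeks.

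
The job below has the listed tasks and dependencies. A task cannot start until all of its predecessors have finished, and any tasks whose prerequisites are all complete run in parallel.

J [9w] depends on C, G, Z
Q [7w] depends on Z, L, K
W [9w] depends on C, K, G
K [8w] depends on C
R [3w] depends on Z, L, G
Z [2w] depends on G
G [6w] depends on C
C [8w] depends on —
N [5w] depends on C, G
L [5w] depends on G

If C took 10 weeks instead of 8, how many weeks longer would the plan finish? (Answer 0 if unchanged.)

2

As given, the longest chain is C→G→L→Q = 8+6+5+7 = 26, so the finish is 26 weeks.
C is on the critical path; changing it to 10 makes that path 28 weeks.
That remains the longest chain; total 28 weeks.
Change in finish: 28 − 26 = +2 weeks.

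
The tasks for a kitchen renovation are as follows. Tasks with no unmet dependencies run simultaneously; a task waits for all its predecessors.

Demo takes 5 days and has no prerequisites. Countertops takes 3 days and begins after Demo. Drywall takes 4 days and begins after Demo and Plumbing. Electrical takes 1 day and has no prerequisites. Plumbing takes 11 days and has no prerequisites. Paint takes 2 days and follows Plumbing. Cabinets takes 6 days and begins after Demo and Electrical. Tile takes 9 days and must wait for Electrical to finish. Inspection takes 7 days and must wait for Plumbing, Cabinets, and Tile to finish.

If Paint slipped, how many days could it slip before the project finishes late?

5

Demo→Cabinets→Inspection = 5+6+7 = 18 sets the makespan at 18 days.
The longest chain containing Paint totals 13 days.
Slack of Paint = 16 − 11 = 5 days.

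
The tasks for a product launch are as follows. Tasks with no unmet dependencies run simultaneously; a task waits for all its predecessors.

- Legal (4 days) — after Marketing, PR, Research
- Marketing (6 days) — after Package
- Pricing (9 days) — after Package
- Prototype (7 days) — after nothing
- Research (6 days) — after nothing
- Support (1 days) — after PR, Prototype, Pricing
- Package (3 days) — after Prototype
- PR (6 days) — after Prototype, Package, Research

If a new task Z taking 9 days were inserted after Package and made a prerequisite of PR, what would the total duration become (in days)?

Originally the plan takes 20 days.
With Z inserted, PR now waits for max(Prototype, Package, Research, Z).
New critical path: Prototype→Package→Z→PR→Legal = 7+3+9+6+4 = 29 ⇒ 29 days.

29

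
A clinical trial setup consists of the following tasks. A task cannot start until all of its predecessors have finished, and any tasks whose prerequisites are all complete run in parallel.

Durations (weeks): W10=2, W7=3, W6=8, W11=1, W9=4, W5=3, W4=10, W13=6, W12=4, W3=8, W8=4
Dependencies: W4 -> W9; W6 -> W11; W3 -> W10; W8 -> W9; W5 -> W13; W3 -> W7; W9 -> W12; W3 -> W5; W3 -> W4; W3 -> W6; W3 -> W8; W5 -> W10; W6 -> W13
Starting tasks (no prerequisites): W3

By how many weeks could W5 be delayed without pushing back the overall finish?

Critical path: W3→W4→W9→W12 = 8+10+4+4 = 26, so the finish is 26 weeks.
W5 finishes as early as 11 and must finish by 20.
Slack of W5 = 17 − 8 = 9 weeks.

9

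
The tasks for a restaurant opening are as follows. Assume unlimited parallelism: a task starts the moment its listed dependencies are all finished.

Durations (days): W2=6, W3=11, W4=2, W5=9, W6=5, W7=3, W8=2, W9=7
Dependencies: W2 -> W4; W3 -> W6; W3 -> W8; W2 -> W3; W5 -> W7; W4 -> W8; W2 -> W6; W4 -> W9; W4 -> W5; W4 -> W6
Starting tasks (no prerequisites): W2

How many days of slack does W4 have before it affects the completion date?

Critical path: W2→W3→W6 = 6+11+5 = 22, so the finish is 22 days.
The longest chain containing W4 totals 20 days.
Float = 22 − 20 = 2.

2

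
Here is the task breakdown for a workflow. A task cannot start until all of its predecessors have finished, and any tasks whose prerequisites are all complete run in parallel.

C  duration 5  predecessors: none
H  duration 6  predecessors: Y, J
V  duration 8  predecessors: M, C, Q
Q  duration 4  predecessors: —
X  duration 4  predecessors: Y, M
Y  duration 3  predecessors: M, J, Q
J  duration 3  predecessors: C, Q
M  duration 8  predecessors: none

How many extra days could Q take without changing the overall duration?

1

Critical path: C→J→Y→H = 5+3+3+6 = 17, so the finish is 17 days.
Longest path through Q: 16 days (earliest finish 4, latest finish 5).
Slack of Q = 1 − 0 = 1 day.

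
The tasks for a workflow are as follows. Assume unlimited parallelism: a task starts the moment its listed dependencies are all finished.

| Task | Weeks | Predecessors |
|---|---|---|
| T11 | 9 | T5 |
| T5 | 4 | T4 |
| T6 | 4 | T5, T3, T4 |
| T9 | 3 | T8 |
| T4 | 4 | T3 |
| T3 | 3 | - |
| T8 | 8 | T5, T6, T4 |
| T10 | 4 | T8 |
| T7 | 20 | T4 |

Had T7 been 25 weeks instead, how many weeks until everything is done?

As given, the longest chain is T3→T4→T7 = 3+4+20 = 27, so the finish is 27 weeks.
T7 is on the critical path; changing it to 25 makes that path 32 weeks.
That remains the longest chain; total 32 weeks.

32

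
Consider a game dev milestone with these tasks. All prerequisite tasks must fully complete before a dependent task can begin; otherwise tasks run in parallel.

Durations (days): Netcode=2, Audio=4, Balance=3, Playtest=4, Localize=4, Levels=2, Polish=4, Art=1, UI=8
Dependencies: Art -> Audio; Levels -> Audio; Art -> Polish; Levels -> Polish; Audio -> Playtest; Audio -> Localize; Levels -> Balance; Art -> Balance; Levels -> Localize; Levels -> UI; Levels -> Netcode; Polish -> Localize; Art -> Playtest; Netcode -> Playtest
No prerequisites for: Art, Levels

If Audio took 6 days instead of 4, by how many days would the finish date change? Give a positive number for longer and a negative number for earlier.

Actual critical path: Levels→Audio→Playtest = 2+4+4 = 10 ⇒ 10 days.
Audio lies on that path, so at 6 days the path becomes 12 days.
The critical path is still Levels→Audio→Playtest; finish is now 12 days.
Change in finish: 12 − 10 = +2 days.

2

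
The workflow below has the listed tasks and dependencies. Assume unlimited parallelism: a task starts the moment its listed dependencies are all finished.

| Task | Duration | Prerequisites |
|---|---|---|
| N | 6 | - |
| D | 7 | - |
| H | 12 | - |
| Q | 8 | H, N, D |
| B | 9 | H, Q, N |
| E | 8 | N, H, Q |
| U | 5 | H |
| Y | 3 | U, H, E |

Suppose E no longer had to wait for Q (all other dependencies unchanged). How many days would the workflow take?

29

Before: longest chain H→Q→E→Y = 12+8+8+3 = 31, finish 31.
Without Q→E, E's earliest start moves from 20 to 12.
New critical path: H→Q→B = 12+8+9 = 29 ⇒ 29 days.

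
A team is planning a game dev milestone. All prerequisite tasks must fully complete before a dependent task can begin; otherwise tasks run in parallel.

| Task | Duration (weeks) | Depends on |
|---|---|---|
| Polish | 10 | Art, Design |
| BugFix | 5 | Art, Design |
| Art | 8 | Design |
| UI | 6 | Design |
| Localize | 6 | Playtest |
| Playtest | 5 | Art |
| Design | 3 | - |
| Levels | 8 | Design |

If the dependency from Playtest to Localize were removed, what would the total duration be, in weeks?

21

With the dependency in place, Design→Art→Playtest→Localize = 3+8+5+6 = 22 sets the finish at 22 weeks.
Without Playtest→Localize, Localize's earliest start moves from 16 to 0.
New critical path: Design→Art→Polish = 3+8+10 = 21 ⇒ 21 weeks.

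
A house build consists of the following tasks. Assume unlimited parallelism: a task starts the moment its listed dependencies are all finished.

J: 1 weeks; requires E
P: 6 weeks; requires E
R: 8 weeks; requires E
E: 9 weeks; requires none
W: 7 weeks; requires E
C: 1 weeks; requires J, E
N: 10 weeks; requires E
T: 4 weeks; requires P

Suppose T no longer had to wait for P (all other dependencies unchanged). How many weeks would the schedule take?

With the dependency in place, E→P→T = 9+6+4 = 19 sets the finish at 19 weeks.
Without P→T, T's earliest start moves from 15 to 0.
The longest chain is now E→N = 9+10 = 19, so the schedule takes 19 weeks.

19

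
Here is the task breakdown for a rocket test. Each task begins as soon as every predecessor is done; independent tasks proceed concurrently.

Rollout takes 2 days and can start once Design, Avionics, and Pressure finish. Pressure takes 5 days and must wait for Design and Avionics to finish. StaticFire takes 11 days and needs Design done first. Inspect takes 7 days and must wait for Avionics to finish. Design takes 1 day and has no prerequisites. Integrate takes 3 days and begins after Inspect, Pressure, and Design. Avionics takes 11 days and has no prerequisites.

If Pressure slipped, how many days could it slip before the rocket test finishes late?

2

The longest chain is Avionics→Inspect→Integrate = 11+7+3 = 21; overall finish 21 days.
Pressure finishes as early as 16 and must finish by 18.
Float = 21 − 19 = 2.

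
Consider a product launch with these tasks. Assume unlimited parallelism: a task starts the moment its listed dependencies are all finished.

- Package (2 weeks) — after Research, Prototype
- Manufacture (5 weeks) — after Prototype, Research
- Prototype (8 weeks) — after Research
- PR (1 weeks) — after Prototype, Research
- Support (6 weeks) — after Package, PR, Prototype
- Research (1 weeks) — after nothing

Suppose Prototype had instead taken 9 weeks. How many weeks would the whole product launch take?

Actual critical path: Research→Prototype→Package→Support = 1+8+2+6 = 17 ⇒ 17 weeks.
Since Prototype is critical, the +1 change carries straight to that chain (now 18 weeks).
No other chain overtakes it, so the finish is 18 weeks.

18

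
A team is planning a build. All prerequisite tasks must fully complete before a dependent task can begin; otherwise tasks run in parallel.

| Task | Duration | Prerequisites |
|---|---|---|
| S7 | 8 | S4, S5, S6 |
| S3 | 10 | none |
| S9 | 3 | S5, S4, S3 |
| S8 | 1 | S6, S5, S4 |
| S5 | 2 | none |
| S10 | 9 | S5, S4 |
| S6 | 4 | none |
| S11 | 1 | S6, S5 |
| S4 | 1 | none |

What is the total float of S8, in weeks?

8

S3→S9 = 10+3 = 13 sets the makespan at 13 weeks.
The longest chain containing S8 totals 5 weeks.
So S8 can slip 13 − 5 = 8 weeks.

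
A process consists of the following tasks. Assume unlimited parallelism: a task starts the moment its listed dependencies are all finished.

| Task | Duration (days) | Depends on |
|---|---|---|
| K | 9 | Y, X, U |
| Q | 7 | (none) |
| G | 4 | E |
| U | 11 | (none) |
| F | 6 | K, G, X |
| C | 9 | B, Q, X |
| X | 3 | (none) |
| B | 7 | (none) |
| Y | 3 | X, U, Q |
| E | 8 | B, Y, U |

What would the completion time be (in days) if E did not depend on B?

32

With the dependency in place, U→Y→E→G→F = 11+3+8+4+6 = 32 sets the finish at 32 days.
Dropping B→E doesn't change E's earliest start (14); another predecessor still binds.
New critical path: U→Y→E→G→F = 11+3+8+4+6 = 32 ⇒ 32 days.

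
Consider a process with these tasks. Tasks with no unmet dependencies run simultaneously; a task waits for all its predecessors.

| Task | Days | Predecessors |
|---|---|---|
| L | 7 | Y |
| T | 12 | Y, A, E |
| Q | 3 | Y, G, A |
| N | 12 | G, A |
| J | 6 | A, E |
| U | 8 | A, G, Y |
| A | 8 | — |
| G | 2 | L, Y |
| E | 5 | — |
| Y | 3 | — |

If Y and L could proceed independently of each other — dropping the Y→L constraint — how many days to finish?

21

With the dependency in place, Y→L→G→N = 3+7+2+12 = 24 sets the finish at 24 days.
Without Y→L, L's earliest start moves from 3 to 0.
The longest chain is now L→G→N = 7+2+12 = 21, so the plan takes 21 days.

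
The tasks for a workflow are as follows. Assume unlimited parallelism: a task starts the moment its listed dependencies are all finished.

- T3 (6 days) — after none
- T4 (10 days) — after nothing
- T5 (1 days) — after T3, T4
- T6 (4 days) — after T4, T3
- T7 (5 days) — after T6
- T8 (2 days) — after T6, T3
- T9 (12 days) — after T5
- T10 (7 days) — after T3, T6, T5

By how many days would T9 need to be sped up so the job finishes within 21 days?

2

Current finish: 23 days; target: 21.
T9 is on every critical path, so each day cut from T9 cuts the finish by one (this holds down to a finish of 21).
Need 23 − 21 = 2 days off T9 → T9 becomes 10 days, finish becomes 21.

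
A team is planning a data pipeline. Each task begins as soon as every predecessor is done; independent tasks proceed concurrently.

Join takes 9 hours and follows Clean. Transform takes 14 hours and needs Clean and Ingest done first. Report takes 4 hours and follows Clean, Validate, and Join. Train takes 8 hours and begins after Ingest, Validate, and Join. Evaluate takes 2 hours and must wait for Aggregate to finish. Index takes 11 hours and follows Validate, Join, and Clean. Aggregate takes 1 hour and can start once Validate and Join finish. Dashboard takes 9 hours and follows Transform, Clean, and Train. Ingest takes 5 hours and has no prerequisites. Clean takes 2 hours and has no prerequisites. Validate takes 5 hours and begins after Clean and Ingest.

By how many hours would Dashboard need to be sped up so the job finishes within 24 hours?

4

Current finish: 28 hours; target: 24.
Dashboard is on every critical path, so each hour cut from Dashboard cuts the finish by one (this holds down to a finish of 22).
Need 28 − 24 = 4 hours off Dashboard → Dashboard becomes 5 hours, finish becomes 24.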